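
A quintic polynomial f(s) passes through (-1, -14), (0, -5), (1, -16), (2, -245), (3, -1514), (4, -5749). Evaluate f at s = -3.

Write f(s) = as^5 + bs^4 + cs^3 + ds^2 + es + k. Substituting each data point gives a linear system:
  -a + b - c + d - e + k = -14
  k = -5
  a + b + c + d + e + k = -16
  32a + 16b + 8c + 4d + 2e + k = -245
  243a + 81b + 27c + 9d + 3e + k = -1514
  1024a + 256b + 64c + 16d + 4e + k = -5749
Solving the system yields a = -4, b = -6, c = -1, d = -4, e = 4, k = -5.
So f(s) = -4s⁵ - 6s⁴ - s³ - 4s² + 4s - 5.
Then f(-3) = 460.

460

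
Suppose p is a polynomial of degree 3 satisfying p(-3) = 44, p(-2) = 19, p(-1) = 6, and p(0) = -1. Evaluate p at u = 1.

Forward differences of the values at u = -3, -2, -1, 0:
  p  : 44  19  6  -1
  Δ  : -25  -13  -7
  Δ^2: 12  6
  Δ^3: -6
The third differences are constant, confirming degree 3.
Interpolating (Newton forward form) and evaluating at u = 1 gives p(1) = -8.

-8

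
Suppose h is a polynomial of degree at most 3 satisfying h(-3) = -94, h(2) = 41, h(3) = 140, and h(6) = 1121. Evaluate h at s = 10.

Write h(s) = as^3 + bs^2 + cs + d. Substituting each data point gives a linear system:
  -27a + 9b - 3c + d = -94
  8a + 4b + 2c + d = 41
  27a + 9b + 3c + d = 140
  216a + 36b + 6c + d = 1121
Solving the system yields a = 5, b = 2, c = -6, d = 5.
So h(s) = 5s^3 + 2s^2 - 6s + 5.
Then h(10) = 5145.

5145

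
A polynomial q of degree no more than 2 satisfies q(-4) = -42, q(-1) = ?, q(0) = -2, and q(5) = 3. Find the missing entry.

-9

The 3 known points determine the degree-2 polynomial uniquely.
Write q(n) = an^2 + bn + c. Substituting each data point gives a linear system:
  16a - 4b + c = -42
  c = -2
  25a + 5b + c = 3
Solving the system yields a = -1, b = 6, c = -2.
So q(n) = -n^2 + 6n - 2.
Then q(-1) = -9.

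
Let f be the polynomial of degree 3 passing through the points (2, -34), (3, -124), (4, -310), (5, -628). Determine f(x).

Write f(x) = ax^3 + bx^2 + cx + d. Substituting each data point gives a linear system:
  8a + 4b + 2c + d = -34
  27a + 9b + 3c + d = -124
  64a + 16b + 4c + d = -310
  125a + 25b + 5c + d = -628
Solving the system yields a = -6, b = 6, c = -6, d = 2.
So f(x) = -6x^3 + 6x^2 - 6x + 2.
Check: f(2) = -34. ✓

f(x) = -6x^3 + 6x^2 - 6x + 2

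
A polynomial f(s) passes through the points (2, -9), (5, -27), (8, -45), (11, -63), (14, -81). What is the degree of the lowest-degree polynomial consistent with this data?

Forward differences of the values at s = 2, 5, 8, 11, 14:
  f  : -9  -27  -45  -63  -81
  Δ  : -18  -18  -18  -18
  Δ^2: 0  0  0
  Δ^3: 0  0
  Δ^4: 0
The first differences are constant (-18) and nonzero, while all higher differences vanish, so the minimal degree is 1.

1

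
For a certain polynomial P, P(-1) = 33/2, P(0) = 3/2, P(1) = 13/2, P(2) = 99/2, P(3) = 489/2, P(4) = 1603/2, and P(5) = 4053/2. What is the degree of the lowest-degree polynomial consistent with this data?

4

Forward differences of the values at u = -1, 0, 1, 2, 3, 4, 5:
  P  : 33/2  3/2  13/2  99/2  489/2  1603/2  4053/2
  Δ  : -15  5  43  195  557  1225
  Δ^2: 20  38  152  362  668
  Δ^3: 18  114  210  306
  Δ^4: 96  96  96
  Δ^5: 0  0
  Δ^6: 0
The fourth differences are constant (96) and nonzero, while all higher differences vanish, so the minimal degree is 4.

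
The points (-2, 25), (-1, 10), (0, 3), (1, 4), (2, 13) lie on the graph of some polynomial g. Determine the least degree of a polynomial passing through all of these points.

2

Forward differences of the values at n = -2, -1, 0, 1, 2:
  g  : 25  10  3  4  13
  Δ  : -15  -7  1  9
  Δ^2: 8  8  8
  Δ^3: 0  0
  Δ^4: 0
The second differences are constant (8) and nonzero, while all higher differences vanish, so the minimal degree is 2.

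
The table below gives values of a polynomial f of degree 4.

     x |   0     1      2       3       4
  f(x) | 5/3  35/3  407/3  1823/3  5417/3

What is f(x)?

f(x) = 6x^4 + 3x^3 + 6x^2 - 5x + 5/3

Write f(x) = ax^4 + bx^3 + cx^2 + dx + e. Substituting each data point gives a linear system:
  e = 5/3
  a + b + c + d + e = 35/3
  16a + 8b + 4c + 2d + e = 407/3
  81a + 27b + 9c + 3d + e = 1823/3
  256a + 64b + 16c + 4d + e = 5417/3
Solving the system yields a = 6, b = 3, c = 6, d = -5, e = 5/3.
So f(x) = 6x⁴ + 3x³ + 6x² - 5x + 5/3.
Check: f(3) = 1823/3. ✓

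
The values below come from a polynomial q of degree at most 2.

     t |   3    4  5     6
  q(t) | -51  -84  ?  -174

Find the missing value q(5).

The 3 known points determine the degree-2 polynomial uniquely.
Write q(t) = at^2 + bt + c. Substituting each data point gives a linear system:
  9a + 3b + c = -51
  16a + 4b + c = -84
  36a + 6b + c = -174
Solving the system yields a = -4, b = -5, c = 0.
So q(t) = -4t^2 - 5t.
Then q(5) = -125.

-125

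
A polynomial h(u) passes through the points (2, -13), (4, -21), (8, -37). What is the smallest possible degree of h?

1

Divided differences on the nodes 2, 4, 8:
  order 0: -13  -21  -37
  order 1: -4  -4
  order 2: 0
The order-1 divided differences are all -4 (nonzero) and every higher order vanishes, so the data lies on a polynomial of degree exactly 1.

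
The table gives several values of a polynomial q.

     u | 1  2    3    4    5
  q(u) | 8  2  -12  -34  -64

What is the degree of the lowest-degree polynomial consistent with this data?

2

Forward differences of the values at u = 1, 2, 3, 4, 5:
  q  : 8  2  -12  -34  -64
  Δ  : -6  -14  -22  -30
  Δ^2: -8  -8  -8
  Δ^3: 0  0
  Δ^4: 0
The second differences are constant (-8) and nonzero, while all higher differences vanish, so the minimal degree is 2.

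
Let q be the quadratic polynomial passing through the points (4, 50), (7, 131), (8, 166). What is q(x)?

q(x) = 2x^2 + 5x - 2

Write q(x) = ax^2 + bx + c. Substituting each data point gives a linear system:
  16a + 4b + c = 50
  49a + 7b + c = 131
  64a + 8b + c = 166
Solving the system yields a = 2, b = 5, c = -2.
So q(x) = 2x^2 + 5x - 2.
Check: q(7) = 131. ✓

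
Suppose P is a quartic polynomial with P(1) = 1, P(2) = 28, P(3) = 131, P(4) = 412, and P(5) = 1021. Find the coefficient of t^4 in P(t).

2

Write P(t) = at^4 + bt^3 + ct^2 + dt + e. Substituting each data point gives a linear system:
  a + b + c + d + e = 1
  16a + 8b + 4c + 2d + e = 28
  81a + 27b + 9c + 3d + e = 131
  256a + 64b + 16c + 4d + e = 412
  625a + 125b + 25c + 5d + e = 1021
Solving the system yields a = 2, b = -3, c = 6, d = 0, e = -4.
So P(t) = 2t^4 - 3t^3 + 6t^2 - 4.
The leading coefficient is 2.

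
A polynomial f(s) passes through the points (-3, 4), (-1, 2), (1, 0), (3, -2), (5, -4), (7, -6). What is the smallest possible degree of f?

1

Forward differences of the values at s = -3, -1, 1, 3, 5, 7:
  f  : 4  2  0  -2  -4  -6
  Δ  : -2  -2  -2  -2  -2
  Δ^2: 0  0  0  0
  Δ^3: 0  0  0
  Δ^4: 0  0
  Δ^5: 0
The first differences are constant (-2) and nonzero, while all higher differences vanish, so the minimal degree is 1.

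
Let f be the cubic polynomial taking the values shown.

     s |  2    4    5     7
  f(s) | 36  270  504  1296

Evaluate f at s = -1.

0

Write f(s) = as^3 + bs^2 + cs + d. Substituting each data point gives a linear system:
  8a + 4b + 2c + d = 36
  64a + 16b + 4c + d = 270
  125a + 25b + 5c + d = 504
  343a + 49b + 7c + d = 1296
Solving the system yields a = 3, b = 6, c = -3, d = -6.
So f(s) = 3s³ + 6s² - 3s - 6.
Then f(-1) = 0.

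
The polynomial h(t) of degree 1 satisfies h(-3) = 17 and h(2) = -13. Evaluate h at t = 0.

Write h(t) = at + b. Substituting each data point gives a linear system:
  -3a + b = 17
  2a + b = -13
Solving the system yields a = -6, b = -1.
So h(t) = -6t - 1.
Then h(0) = -1.

-1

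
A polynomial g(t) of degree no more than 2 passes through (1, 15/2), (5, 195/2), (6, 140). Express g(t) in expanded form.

Write g(t) = at^2 + bt + c. Substituting each data point gives a linear system:
  a + b + c = 15/2
  25a + 5b + c = 195/2
  36a + 6b + c = 140
Solving the system yields a = 4, b = -3/2, c = 5.
So g(t) = 4t^2 - (3/2)t + 5.
Check: g(5) = 195/2. ✓

g(t) = 4t^2 - (3/2)t + 5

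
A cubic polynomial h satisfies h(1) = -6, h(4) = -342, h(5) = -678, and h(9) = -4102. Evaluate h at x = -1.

Write h(x) = ax^3 + bx^2 + cx + d. Substituting each data point gives a linear system:
  a + b + c + d = -6
  64a + 16b + 4c + d = -342
  125a + 25b + 5c + d = -678
  729a + 81b + 9c + d = -4102
Solving the system yields a = -6, b = 4, c = -6, d = 2.
So h(x) = -6x^3 + 4x^2 - 6x + 2.
Then h(-1) = 18.

18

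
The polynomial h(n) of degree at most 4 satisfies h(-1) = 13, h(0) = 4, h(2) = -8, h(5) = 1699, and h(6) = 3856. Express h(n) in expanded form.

Write h(n) = an^4 + bn^3 + cn^2 + dn + e. Substituting each data point gives a linear system:
  a - b + c - d + e = 13
  e = 4
  16a + 8b + 4c + 2d + e = -8
  625a + 125b + 25c + 5d + e = 1699
  1296a + 216b + 36c + 6d + e = 3856
Solving the system yields a = 4, b = -5, c = -6, d = -6, e = 4.
So h(n) = 4n^4 - 5n^3 - 6n^2 - 6n + 4.
Check: h(5) = 1699. ✓

h(n) = 4n^4 - 5n^3 - 6n^2 - 6n + 4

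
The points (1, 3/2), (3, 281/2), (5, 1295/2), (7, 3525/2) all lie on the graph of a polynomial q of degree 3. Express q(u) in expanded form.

Write q(u) = au^3 + bu^2 + cu + d. Substituting each data point gives a linear system:
  a + b + c + d = 3/2
  27a + 9b + 3c + d = 281/2
  125a + 25b + 5c + d = 1295/2
  343a + 49b + 7c + d = 3525/2
Solving the system yields a = 5, b = 1, c = 1/2, d = -5.
So q(u) = 5u^3 + u^2 + (1/2)u - 5.
Check: q(7) = 3525/2. ✓

q(u) = 5u^3 + u^2 + (1/2)u - 5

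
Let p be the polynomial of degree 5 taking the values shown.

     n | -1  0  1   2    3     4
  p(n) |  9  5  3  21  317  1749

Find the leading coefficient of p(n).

Write p(n) = an^5 + bn^4 + cn^3 + dn^2 + en + k. Substituting each data point gives a linear system:
  -a + b - c + d - e + k = 9
  k = 5
  a + b + c + d + e + k = 3
  32a + 16b + 8c + 4d + 2e + k = 21
  243a + 81b + 27c + 9d + 3e + k = 317
  1024a + 256b + 64c + 16d + 4e + k = 1749
Solving the system yields a = 3, b = -5, c = -2, d = 6, e = -4, k = 5.
So p(n) = 3n⁵ - 5n⁴ - 2n³ + 6n² - 4n + 5.
The leading coefficient is 3.

3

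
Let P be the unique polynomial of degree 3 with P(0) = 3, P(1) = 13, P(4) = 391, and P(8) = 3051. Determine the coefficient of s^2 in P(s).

Write P(s) = as^3 + bs^2 + cs + d. Substituting each data point gives a linear system:
  d = 3
  a + b + c + d = 13
  64a + 16b + 4c + d = 391
  512a + 64b + 8c + d = 3051
Solving the system yields a = 6, b = -1, c = 5, d = 3.
So P(s) = 6s³ - s² + 5s + 3.
The coefficient of s^2 is -1.

-1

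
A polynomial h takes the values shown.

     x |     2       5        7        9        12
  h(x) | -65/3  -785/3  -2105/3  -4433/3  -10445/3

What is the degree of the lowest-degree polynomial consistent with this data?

3

Divided differences on the nodes 2, 5, 7, 9, 12:
  order 0: -65/3  -785/3  -2105/3  -4433/3  -10445/3
  order 1: -80  -220  -388  -668
  order 2: -28  -42  -56
  order 3: -2  -2
  order 4: 0
The order-3 divided differences are all -2 (nonzero) and every higher order vanishes, so the data lies on a polynomial of degree exactly 3.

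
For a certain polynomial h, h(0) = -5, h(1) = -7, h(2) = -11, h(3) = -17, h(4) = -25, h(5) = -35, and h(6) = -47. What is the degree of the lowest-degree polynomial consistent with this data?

2

Forward differences of the values at x = 0, 1, 2, 3, 4, 5, 6:
  h  : -5  -7  -11  -17  -25  -35  -47
  Δ  : -2  -4  -6  -8  -10  -12
  Δ^2: -2  -2  -2  -2  -2
  Δ^3: 0  0  0  0
  Δ^4: 0  0  0
  Δ^5: 0  0
  Δ^6: 0
The second differences are constant (-2) and nonzero, while all higher differences vanish, so the minimal degree is 2.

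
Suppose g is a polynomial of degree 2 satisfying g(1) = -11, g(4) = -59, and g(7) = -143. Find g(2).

-23

Write g(s) = as^2 + bs + c. Substituting each data point gives a linear system:
  a + b + c = -11
  16a + 4b + c = -59
  49a + 7b + c = -143
Solving the system yields a = -2, b = -6, c = -3.
So g(s) = -2s^2 - 6s - 3.
Then g(2) = -23.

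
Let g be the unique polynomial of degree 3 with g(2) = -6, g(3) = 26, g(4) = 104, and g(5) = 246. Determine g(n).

g(n) = 3n^3 - 4n^2 - 5n - 4

Using the Lagrange interpolation formula with nodes 2, 3, 4, 5:
  L_0(n) = (n - 3)(n - 4)(n - 5) / -6
  L_1(n) = (n - 2)(n - 4)(n - 5) / 2
  L_2(n) = (n - 2)(n - 3)(n - 5) / -2
  L_3(n) = (n - 2)(n - 3)(n - 4) / 6
Then g(n) = -6·L_0(n) + 26·L_1(n) + 104·L_2(n) + 246·L_3(n).
Expanding and collecting terms gives g(n) = 3n^3 - 4n^2 - 5n - 4.
Check: g(4) = 104. ✓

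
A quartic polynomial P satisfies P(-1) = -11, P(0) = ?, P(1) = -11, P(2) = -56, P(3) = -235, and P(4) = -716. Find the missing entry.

On equispaced nodes a degree-4 polynomial has vanishing fifth forward difference, so
  - P(-1) + 5·P(0) - 10·P(1) + 10·P(2) - 5·P(3) + P(4) = 0.
Substituting the known values and solving for P(0):
  5·P(0) = -20
  P(0) = -4.

-4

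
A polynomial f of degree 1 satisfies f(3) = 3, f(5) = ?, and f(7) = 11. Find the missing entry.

On equispaced nodes a degree-1 polynomial has vanishing second forward difference, so
  f(3) - 2·f(5) + f(7) = 0.
Substituting the known values and solving for f(5):
  -2·f(5) = -14
  f(5) = 7.

7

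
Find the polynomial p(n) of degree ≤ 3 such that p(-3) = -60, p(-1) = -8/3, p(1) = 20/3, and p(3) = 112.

p(n) = 3n^3 + 3n^2 + (5/3)n - 1

Using the Lagrange interpolation formula with nodes -3, -1, 1, 3:
  L_0(n) = (n + 1)(n - 1)(n - 3) / -48
  L_1(n) = (n + 3)(n - 1)(n - 3) / 16
  L_2(n) = (n + 3)(n + 1)(n - 3) / -16
  L_3(n) = (n + 3)(n + 1)(n - 1) / 48
Then p(n) = -60·L_0(n) - 8/3·L_1(n) + 20/3·L_2(n) + 112·L_3(n).
Expanding and collecting terms gives p(n) = 3n^3 + 3n^2 + (5/3)n - 1.
Check: p(-1) = -8/3. ✓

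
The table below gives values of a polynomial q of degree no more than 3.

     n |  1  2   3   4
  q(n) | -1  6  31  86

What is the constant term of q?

Write q(n) = an^3 + bn^2 + cn + d. Substituting each data point gives a linear system:
  a + b + c + d = -1
  8a + 4b + 2c + d = 6
  27a + 9b + 3c + d = 31
  64a + 16b + 4c + d = 86
Solving the system yields a = 2, b = -3, c = 2, d = -2.
So q(n) = 2n^3 - 3n^2 + 2n - 2.
The constant term is -2.

-2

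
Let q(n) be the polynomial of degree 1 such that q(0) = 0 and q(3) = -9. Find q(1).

Using the Lagrange interpolation formula with nodes 0, 3:
  L_0(n) = (n - 3) / -3
  L_1(n) = n / 3
Then q(n) = 0·L_0(n) - 9·L_1(n).
Expanding and collecting terms gives q(n) = -3n.
Evaluating at n = 1: q(1) = -3.

-3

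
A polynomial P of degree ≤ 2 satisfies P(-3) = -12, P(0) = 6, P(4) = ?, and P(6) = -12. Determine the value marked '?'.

2

The 3 known points determine the degree-2 polynomial uniquely.
Write P(x) = ax^2 + bx + c. Substituting each data point gives a linear system:
  9a - 3b + c = -12
  c = 6
  36a + 6b + c = -12
Solving the system yields a = -1, b = 3, c = 6.
So P(x) = -x^2 + 3x + 6.
Then P(4) = 2.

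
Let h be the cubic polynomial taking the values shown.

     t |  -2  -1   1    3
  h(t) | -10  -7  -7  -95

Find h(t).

h(t) = -2t^3 - 5t^2 + 2t - 2

Write h(t) = at^3 + bt^2 + ct + d. Substituting each data point gives a linear system:
  -8a + 4b - 2c + d = -10
  -a + b - c + d = -7
  a + b + c + d = -7
  27a + 9b + 3c + d = -95
Solving the system yields a = -2, b = -5, c = 2, d = -2.
So h(t) = -2t^3 - 5t^2 + 2t - 2.
Check: h(-1) = -7. ✓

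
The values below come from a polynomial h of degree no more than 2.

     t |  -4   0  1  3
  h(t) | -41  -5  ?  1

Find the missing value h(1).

-1

The 3 known points determine the degree-2 polynomial uniquely.
Write h(t) = at^2 + bt + c. Substituting each data point gives a linear system:
  16a - 4b + c = -41
  c = -5
  9a + 3b + c = 1
Solving the system yields a = -1, b = 5, c = -5.
So h(t) = -t² + 5t - 5.
Then h(1) = -1.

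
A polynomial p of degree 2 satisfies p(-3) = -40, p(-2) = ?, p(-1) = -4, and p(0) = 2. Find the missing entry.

-18

On equispaced nodes a degree-2 polynomial has vanishing third forward difference, so
  - p(-3) + 3·p(-2) - 3·p(-1) + p(0) = 0.
Substituting the known values and solving for p(-2):
  3·p(-2) = -54
  p(-2) = -18.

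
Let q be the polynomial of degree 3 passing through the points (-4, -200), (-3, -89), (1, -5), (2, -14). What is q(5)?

Write q(t) = at^3 + bt^2 + ct + d. Substituting each data point gives a linear system:
  -64a + 16b - 4c + d = -200
  -27a + 9b - 3c + d = -89
  a + b + c + d = -5
  8a + 4b + 2c + d = -14
Solving the system yields a = 2, b = -6, c = -5, d = 4.
So q(t) = 2t^3 - 6t^2 - 5t + 4.
Then q(5) = 79.

79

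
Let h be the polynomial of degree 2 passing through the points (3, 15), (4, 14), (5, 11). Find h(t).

Using the Lagrange interpolation formula with nodes 3, 4, 5:
  L_0(t) = (t - 4)(t - 5) / 2
  L_1(t) = (t - 3)(t - 5) / -1
  L_2(t) = (t - 3)(t - 4) / 2
Then h(t) = 15·L_0(t) + 14·L_1(t) + 11·L_2(t).
Expanding and collecting terms gives h(t) = -t^2 + 6t + 6.
Check: h(4) = 14. ✓

h(t) = -t^2 + 6t + 6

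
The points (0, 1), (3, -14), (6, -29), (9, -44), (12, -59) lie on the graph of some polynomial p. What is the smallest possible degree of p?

1

Forward differences of the values at u = 0, 3, 6, 9, 12:
  p  : 1  -14  -29  -44  -59
  Δ  : -15  -15  -15  -15
  Δ^2: 0  0  0
  Δ^3: 0  0
  Δ^4: 0
The first differences are constant (-15) and nonzero, while all higher differences vanish, so the minimal degree is 1.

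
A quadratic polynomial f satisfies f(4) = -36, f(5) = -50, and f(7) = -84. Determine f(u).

Using the Lagrange interpolation formula with nodes 4, 5, 7:
  L_0(u) = (u - 5)(u - 7) / 3
  L_1(u) = (u - 4)(u - 7) / -2
  L_2(u) = (u - 4)(u - 5) / 6
Then f(u) = -36·L_0(u) - 50·L_1(u) - 84·L_2(u).
Expanding and collecting terms gives f(u) = -u² - 5u.
Check: f(7) = -84. ✓

f(u) = -u^2 - 5u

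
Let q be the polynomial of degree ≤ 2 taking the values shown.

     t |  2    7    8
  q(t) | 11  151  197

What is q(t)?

q(t) = 3t^2 + t - 3

Write q(t) = at^2 + bt + c. Substituting each data point gives a linear system:
  4a + 2b + c = 11
  49a + 7b + c = 151
  64a + 8b + c = 197
Solving the system yields a = 3, b = 1, c = -3.
So q(t) = 3t² + t - 3.
Check: q(8) = 197. ✓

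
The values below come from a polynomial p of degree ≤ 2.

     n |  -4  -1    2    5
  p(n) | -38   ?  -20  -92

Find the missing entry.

-2

The 3 known points determine the degree-2 polynomial uniquely.
Write p(n) = an^2 + bn + c. Substituting each data point gives a linear system:
  16a - 4b + c = -38
  4a + 2b + c = -20
  25a + 5b + c = -92
Solving the system yields a = -3, b = -3, c = -2.
So p(n) = -3n^2 - 3n - 2.
Then p(-1) = -2.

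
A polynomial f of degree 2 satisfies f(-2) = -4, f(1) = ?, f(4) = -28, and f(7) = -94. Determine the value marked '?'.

2

On equispaced nodes a degree-2 polynomial has vanishing third forward difference, so
  - f(-2) + 3·f(1) - 3·f(4) + f(7) = 0.
Substituting the known values and solving for f(1):
  3·f(1) = 6
  f(1) = 2.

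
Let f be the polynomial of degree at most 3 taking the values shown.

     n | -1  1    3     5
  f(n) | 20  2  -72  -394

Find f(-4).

362

Using the Lagrange interpolation formula with nodes -1, 1, 3, 5:
  L_0(n) = (n - 1)(n - 3)(n - 5) / -48
  L_1(n) = (n + 1)(n - 3)(n - 5) / 16
  L_2(n) = (n + 1)(n - 1)(n - 5) / -16
  L_3(n) = (n + 1)(n - 1)(n - 3) / 48
Then f(n) = 20·L_0(n) + 2·L_1(n) - 72·L_2(n) - 394·L_3(n).
Expanding and collecting terms gives f(n) = -4n^3 + 5n^2 - 5n + 6.
Evaluating at n = -4: f(-4) = 362.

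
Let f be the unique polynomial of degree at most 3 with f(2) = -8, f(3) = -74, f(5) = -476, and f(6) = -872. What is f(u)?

Using the Lagrange interpolation formula with nodes 2, 3, 5, 6:
  L_0(u) = (u - 3)(u - 5)(u - 6) / -12
  L_1(u) = (u - 2)(u - 5)(u - 6) / 6
  L_2(u) = (u - 2)(u - 3)(u - 6) / -6
  L_3(u) = (u - 2)(u - 3)(u - 5) / 12
Then f(u) = -8·L_0(u) - 74·L_1(u) - 476·L_2(u) - 872·L_3(u).
Expanding and collecting terms gives f(u) = -5u³ + 5u² + 4u + 4.
Check: f(6) = -872. ✓

f(u) = -5u^3 + 5u^2 + 4u + 4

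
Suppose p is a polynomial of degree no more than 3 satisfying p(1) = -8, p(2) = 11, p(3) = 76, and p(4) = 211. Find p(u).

Using the Lagrange interpolation formula with nodes 1, 2, 3, 4:
  L_0(u) = (u - 2)(u - 3)(u - 4) / -6
  L_1(u) = (u - 1)(u - 3)(u - 4) / 2
  L_2(u) = (u - 1)(u - 2)(u - 4) / -2
  L_3(u) = (u - 1)(u - 2)(u - 3) / 6
Then p(u) = -8·L_0(u) + 11·L_1(u) + 76·L_2(u) + 211·L_3(u).
Expanding and collecting terms gives p(u) = 4u^3 - u^2 - 6u - 5.
Check: p(2) = 11. ✓

p(u) = 4u^3 - u^2 - 6u - 5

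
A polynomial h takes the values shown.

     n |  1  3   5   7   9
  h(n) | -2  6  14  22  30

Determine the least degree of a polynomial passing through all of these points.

1

Forward differences of the values at n = 1, 3, 5, 7, 9:
  h  : -2  6  14  22  30
  Δ  : 8  8  8  8
  Δ^2: 0  0  0
  Δ^3: 0  0
  Δ^4: 0
The first differences are constant (8) and nonzero, while all higher differences vanish, so the minimal degree is 1.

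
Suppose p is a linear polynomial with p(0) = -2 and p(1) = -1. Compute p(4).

2

Using the Lagrange interpolation formula with nodes 0, 1:
  L_0(n) = (n - 1) / -1
  L_1(n) = n / 1
Then p(n) = -2·L_0(n) - 1·L_1(n).
Expanding and collecting terms gives p(n) = n - 2.
Evaluating at n = 4: p(4) = 2.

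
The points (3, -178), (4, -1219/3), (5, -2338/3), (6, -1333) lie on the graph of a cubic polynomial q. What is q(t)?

Using the Lagrange interpolation formula with nodes 3, 4, 5, 6:
  L_0(t) = (t - 4)(t - 5)(t - 6) / -6
  L_1(t) = (t - 3)(t - 5)(t - 6) / 2
  L_2(t) = (t - 3)(t - 4)(t - 6) / -2
  L_3(t) = (t - 3)(t - 4)(t - 5) / 6
Then q(t) = -178·L_0(t) - 1219/3·L_1(t) - 2338/3·L_2(t) - 1333·L_3(t).
Expanding and collecting terms gives q(t) = -6t³ - (1/3)t² - 4t - 1.
Check: q(4) = -1219/3. ✓

q(t) = -6t^3 - (1/3)t^2 - 4t - 1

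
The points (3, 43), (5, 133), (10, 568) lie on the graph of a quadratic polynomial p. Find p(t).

p(t) = 6t^2 - 3t - 2

Write p(t) = at^2 + bt + c. Substituting each data point gives a linear system:
  9a + 3b + c = 43
  25a + 5b + c = 133
  100a + 10b + c = 568
Solving the system yields a = 6, b = -3, c = -2.
So p(t) = 6t² - 3t - 2.
Check: p(5) = 133. ✓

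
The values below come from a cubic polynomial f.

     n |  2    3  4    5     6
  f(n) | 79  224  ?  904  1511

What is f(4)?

The 4 known points determine the degree-3 polynomial uniquely.
Write f(n) = an^3 + bn^2 + cn + d. Substituting each data point gives a linear system:
  8a + 4b + 2c + d = 79
  27a + 9b + 3c + d = 224
  125a + 25b + 5c + d = 904
  216a + 36b + 6c + d = 1511
Solving the system yields a = 6, b = 5, c = 6, d = -1.
So f(n) = 6n^3 + 5n^2 + 6n - 1.
Then f(4) = 487.

487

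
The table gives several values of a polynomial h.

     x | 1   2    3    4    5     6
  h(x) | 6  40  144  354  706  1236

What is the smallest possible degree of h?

Forward differences of the values at x = 1, 2, 3, 4, 5, 6:
  h  : 6  40  144  354  706  1236
  Δ  : 34  104  210  352  530
  Δ^2: 70  106  142  178
  Δ^3: 36  36  36
  Δ^4: 0  0
  Δ^5: 0
The third differences are constant (36) and nonzero, while all higher differences vanish, so the minimal degree is 3.

3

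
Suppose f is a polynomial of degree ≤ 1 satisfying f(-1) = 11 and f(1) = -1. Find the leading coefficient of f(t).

Write f(t) = at + b. Substituting each data point gives a linear system:
  -a + b = 11
  a + b = -1
Solving the system yields a = -6, b = 5.
So f(t) = -6t + 5.
The leading coefficient is -6.

-6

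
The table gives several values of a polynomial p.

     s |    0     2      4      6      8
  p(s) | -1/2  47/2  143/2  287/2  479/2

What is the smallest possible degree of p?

2

Forward differences of the values at s = 0, 2, 4, 6, 8:
  p  : -1/2  47/2  143/2  287/2  479/2
  Δ  : 24  48  72  96
  Δ^2: 24  24  24
  Δ^3: 0  0
  Δ^4: 0
The second differences are constant (24) and nonzero, while all higher differences vanish, so the minimal degree is 2.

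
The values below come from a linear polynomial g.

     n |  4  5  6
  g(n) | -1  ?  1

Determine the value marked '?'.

On equispaced nodes a degree-1 polynomial has vanishing second forward difference, so
  g(4) - 2·g(5) + g(6) = 0.
Substituting the known values and solving for g(5):
  -2·g(5) = 0
  g(5) = 0.

0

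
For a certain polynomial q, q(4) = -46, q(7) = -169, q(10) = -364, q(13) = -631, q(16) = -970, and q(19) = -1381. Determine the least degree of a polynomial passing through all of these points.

2

Forward differences of the values at n = 4, 7, 10, 13, 16, 19:
  q  : -46  -169  -364  -631  -970  -1381
  Δ  : -123  -195  -267  -339  -411
  Δ^2: -72  -72  -72  -72
  Δ^3: 0  0  0
  Δ^4: 0  0
  Δ^5: 0
The second differences are constant (-72) and nonzero, while all higher differences vanish, so the minimal degree is 2.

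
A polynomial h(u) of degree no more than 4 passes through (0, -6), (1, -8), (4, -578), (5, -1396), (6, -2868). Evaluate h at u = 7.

-5270

Using the Lagrange interpolation formula with nodes 0, 1, 4, 5, 6:
  L_0(u) = (u - 1)(u - 4)(u - 5)(u - 6) / 120
  L_1(u) = u(u - 4)(u - 5)(u - 6) / -60
  L_2(u) = u(u - 1)(u - 5)(u - 6) / 24
  L_3(u) = u(u - 1)(u - 4)(u - 6) / -20
  L_4(u) = u(u - 1)(u - 4)(u - 5) / 60
Then h(u) = -6·L_0(u) - 8·L_1(u) - 578·L_2(u) - 1396·L_3(u) - 2868·L_4(u).
Expanding and collecting terms gives h(u) = -2u⁴ - 2u³ + 5u² - 3u - 6.
Evaluating at u = 7: h(7) = -5270.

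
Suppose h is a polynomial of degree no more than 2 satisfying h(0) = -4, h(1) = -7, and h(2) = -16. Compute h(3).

-31

Forward differences of the values at u = 0, 1, 2:
  h  : -4  -7  -16
  Δ  : -3  -9
  Δ^2: -6
The second differences are constant, confirming degree 2.
Interpolating (Newton forward form) and evaluating at u = 3 gives h(3) = -31.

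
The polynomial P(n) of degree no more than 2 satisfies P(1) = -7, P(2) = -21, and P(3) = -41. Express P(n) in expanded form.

Write P(n) = an^2 + bn + c. Substituting each data point gives a linear system:
  a + b + c = -7
  4a + 2b + c = -21
  9a + 3b + c = -41
Solving the system yields a = -3, b = -5, c = 1.
So P(n) = -3n^2 - 5n + 1.
Check: P(3) = -41. ✓

P(n) = -3n^2 - 5n + 1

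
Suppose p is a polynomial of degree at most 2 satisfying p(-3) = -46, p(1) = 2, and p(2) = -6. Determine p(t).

p(t) = -4t^2 + 4t + 2

Write p(t) = at^2 + bt + c. Substituting each data point gives a linear system:
  9a - 3b + c = -46
  a + b + c = 2
  4a + 2b + c = -6
Solving the system yields a = -4, b = 4, c = 2.
So p(t) = -4t^2 + 4t + 2.
Check: p(2) = -6. ✓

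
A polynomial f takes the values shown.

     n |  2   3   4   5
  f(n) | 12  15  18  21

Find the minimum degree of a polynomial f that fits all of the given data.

1

Forward differences of the values at n = 2, 3, 4, 5:
  f  : 12  15  18  21
  Δ  : 3  3  3
  Δ^2: 0  0
  Δ^3: 0
The first differences are constant (3) and nonzero, while all higher differences vanish, so the minimal degree is 1.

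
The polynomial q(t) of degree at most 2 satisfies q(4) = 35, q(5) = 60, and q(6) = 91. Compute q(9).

220

Forward differences of the values at t = 4, 5, 6:
  q  : 35  60  91
  Δ  : 25  31
  Δ^2: 6
The second differences are constant, confirming degree 2.
Interpolating (Newton forward form) and evaluating at t = 9 gives q(9) = 220.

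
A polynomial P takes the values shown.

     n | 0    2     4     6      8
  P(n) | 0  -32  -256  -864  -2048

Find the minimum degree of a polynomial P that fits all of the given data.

3

Forward differences of the values at n = 0, 2, 4, 6, 8:
  P  : 0  -32  -256  -864  -2048
  Δ  : -32  -224  -608  -1184
  Δ^2: -192  -384  -576
  Δ^3: -192  -192
  Δ^4: 0
The third differences are constant (-192) and nonzero, while all higher differences vanish, so the minimal degree is 3.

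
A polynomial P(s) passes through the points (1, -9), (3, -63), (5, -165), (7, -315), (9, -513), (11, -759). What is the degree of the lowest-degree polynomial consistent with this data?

2

Forward differences of the values at s = 1, 3, 5, 7, 9, 11:
  P  : -9  -63  -165  -315  -513  -759
  Δ  : -54  -102  -150  -198  -246
  Δ^2: -48  -48  -48  -48
  Δ^3: 0  0  0
  Δ^4: 0  0
  Δ^5: 0
The second differences are constant (-48) and nonzero, while all higher differences vanish, so the minimal degree is 2.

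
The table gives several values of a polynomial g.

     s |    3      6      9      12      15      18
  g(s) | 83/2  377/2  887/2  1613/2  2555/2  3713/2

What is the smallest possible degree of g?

Forward differences of the values at s = 3, 6, 9, 12, 15, 18:
  g  : 83/2  377/2  887/2  1613/2  2555/2  3713/2
  Δ  : 147  255  363  471  579
  Δ^2: 108  108  108  108
  Δ^3: 0  0  0
  Δ^4: 0  0
  Δ^5: 0
The second differences are constant (108) and nonzero, while all higher differences vanish, so the minimal degree is 2.

2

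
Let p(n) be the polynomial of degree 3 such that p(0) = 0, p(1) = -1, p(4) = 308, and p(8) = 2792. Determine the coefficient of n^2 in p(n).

-4

Write p(n) = an^3 + bn^2 + cn + d. Substituting each data point gives a linear system:
  d = 0
  a + b + c + d = -1
  64a + 16b + 4c + d = 308
  512a + 64b + 8c + d = 2792
Solving the system yields a = 6, b = -4, c = -3, d = 0.
So p(n) = 6n³ - 4n² - 3n.
The coefficient of n^2 is -4.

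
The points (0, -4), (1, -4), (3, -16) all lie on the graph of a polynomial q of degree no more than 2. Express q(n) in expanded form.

Write q(n) = an^2 + bn + c. Substituting each data point gives a linear system:
  c = -4
  a + b + c = -4
  9a + 3b + c = -16
Solving the system yields a = -2, b = 2, c = -4.
So q(n) = -2n^2 + 2n - 4.
Check: q(1) = -4. ✓

q(n) = -2n^2 + 2n - 4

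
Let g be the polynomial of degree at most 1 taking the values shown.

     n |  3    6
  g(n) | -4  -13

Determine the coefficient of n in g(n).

-3

Write g(n) = an + b. Substituting each data point gives a linear system:
  3a + b = -4
  6a + b = -13
Solving the system yields a = -3, b = 5.
So g(n) = -3n + 5.
The leading coefficient is -3.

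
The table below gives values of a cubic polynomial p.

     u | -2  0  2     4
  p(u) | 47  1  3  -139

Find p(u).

p(u) = -4u^3 + 6u^2 + 5u + 1

Write p(u) = au^3 + bu^2 + cu + d. Substituting each data point gives a linear system:
  -8a + 4b - 2c + d = 47
  d = 1
  8a + 4b + 2c + d = 3
  64a + 16b + 4c + d = -139
Solving the system yields a = -4, b = 6, c = 5, d = 1.
So p(u) = -4u^3 + 6u^2 + 5u + 1.
Check: p(-2) = 47. ✓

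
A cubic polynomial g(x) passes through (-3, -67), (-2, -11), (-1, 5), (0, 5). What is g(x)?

g(x) = 4x^3 + 4x^2 + 5

Using the Lagrange interpolation formula with nodes -3, -2, -1, 0:
  L_0(x) = (x + 2)(x + 1)x / -6
  L_1(x) = (x + 3)(x + 1)x / 2
  L_2(x) = (x + 3)(x + 2)x / -2
  L_3(x) = (x + 3)(x + 2)(x + 1) / 6
Then g(x) = -67·L_0(x) - 11·L_1(x) + 5·L_2(x) + 5·L_3(x).
Expanding and collecting terms gives g(x) = 4x³ + 4x² + 5.
Check: g(-1) = 5. ✓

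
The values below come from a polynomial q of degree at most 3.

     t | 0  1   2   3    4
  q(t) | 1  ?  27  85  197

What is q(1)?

5

On equispaced nodes a degree-3 polynomial has vanishing fourth forward difference, so
  q(0) - 4·q(1) + 6·q(2) - 4·q(3) + q(4) = 0.
Substituting the known values and solving for q(1):
  -4·q(1) = -20
  q(1) = 5.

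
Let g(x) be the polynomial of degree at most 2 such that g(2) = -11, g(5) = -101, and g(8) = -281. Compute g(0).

-1

Write g(x) = ax^2 + bx + c. Substituting each data point gives a linear system:
  4a + 2b + c = -11
  25a + 5b + c = -101
  64a + 8b + c = -281
Solving the system yields a = -5, b = 5, c = -1.
So g(x) = -5x^2 + 5x - 1.
Then g(0) = -1.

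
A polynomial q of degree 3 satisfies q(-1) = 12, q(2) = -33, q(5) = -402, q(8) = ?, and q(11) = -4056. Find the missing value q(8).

The 4 known points determine the degree-3 polynomial uniquely.
Write q(n) = an^3 + bn^2 + cn + d. Substituting each data point gives a linear system:
  -a + b - c + d = 12
  8a + 4b + 2c + d = -33
  125a + 25b + 5c + d = -402
  1331a + 121b + 11c + d = -4056
Solving the system yields a = -3, b = 0, c = -6, d = 3.
So q(n) = -3n^3 - 6n + 3.
Then q(8) = -1581.

-1581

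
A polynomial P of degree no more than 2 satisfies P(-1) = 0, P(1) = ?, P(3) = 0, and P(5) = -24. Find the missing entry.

On equispaced nodes a degree-2 polynomial has vanishing third forward difference, so
  - P(-1) + 3·P(1) - 3·P(3) + P(5) = 0.
Substituting the known values and solving for P(1):
  3·P(1) = 24
  P(1) = 8.

8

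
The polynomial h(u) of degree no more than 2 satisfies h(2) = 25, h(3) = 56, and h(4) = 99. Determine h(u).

Using the Lagrange interpolation formula with nodes 2, 3, 4:
  L_0(u) = (u - 3)(u - 4) / 2
  L_1(u) = (u - 2)(u - 4) / -1
  L_2(u) = (u - 2)(u - 3) / 2
Then h(u) = 25·L_0(u) + 56·L_1(u) + 99·L_2(u).
Expanding and collecting terms gives h(u) = 6u^2 + u - 1.
Check: h(3) = 56. ✓

h(u) = 6u^2 + u - 1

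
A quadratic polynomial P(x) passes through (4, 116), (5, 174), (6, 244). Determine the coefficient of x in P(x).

4

Write P(x) = ax^2 + bx + c. Substituting each data point gives a linear system:
  16a + 4b + c = 116
  25a + 5b + c = 174
  36a + 6b + c = 244
Solving the system yields a = 6, b = 4, c = 4.
So P(x) = 6x^2 + 4x + 4.
The coefficient of x is 4.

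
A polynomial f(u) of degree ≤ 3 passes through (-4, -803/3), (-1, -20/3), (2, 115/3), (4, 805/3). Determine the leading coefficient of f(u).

4

Write f(u) = au^3 + bu^2 + cu + d. Substituting each data point gives a linear system:
  -64a + 16b - 4c + d = -803/3
  -a + b - c + d = -20/3
  8a + 4b + 2c + d = 115/3
  64a + 16b + 4c + d = 805/3
Solving the system yields a = 4, b = 0, c = 3, d = 1/3.
So f(u) = 4u^3 + 3u + 1/3.
The leading coefficient is 4.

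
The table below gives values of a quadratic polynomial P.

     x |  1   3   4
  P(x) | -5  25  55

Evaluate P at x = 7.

205

Write P(x) = ax^2 + bx + c. Substituting each data point gives a linear system:
  a + b + c = -5
  9a + 3b + c = 25
  16a + 4b + c = 55
Solving the system yields a = 5, b = -5, c = -5.
So P(x) = 5x² - 5x - 5.
Then P(7) = 205.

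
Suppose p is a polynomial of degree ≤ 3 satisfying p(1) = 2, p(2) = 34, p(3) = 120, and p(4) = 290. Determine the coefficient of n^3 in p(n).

5

Write p(n) = an^3 + bn^2 + cn + d. Substituting each data point gives a linear system:
  a + b + c + d = 2
  8a + 4b + 2c + d = 34
  27a + 9b + 3c + d = 120
  64a + 16b + 4c + d = 290
Solving the system yields a = 5, b = -3, c = 6, d = -6.
So p(n) = 5n^3 - 3n^2 + 6n - 6.
The leading coefficient is 5.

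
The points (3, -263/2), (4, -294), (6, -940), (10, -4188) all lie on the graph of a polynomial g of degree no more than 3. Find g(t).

g(t) = -4t^3 - (3/2)t^2 - 4t + 2

Using the Lagrange interpolation formula with nodes 3, 4, 6, 10:
  L_0(t) = (t - 4)(t - 6)(t - 10) / -21
  L_1(t) = (t - 3)(t - 6)(t - 10) / 12
  L_2(t) = (t - 3)(t - 4)(t - 10) / -24
  L_3(t) = (t - 3)(t - 4)(t - 6) / 168
Then g(t) = -263/2·L_0(t) - 294·L_1(t) - 940·L_2(t) - 4188·L_3(t).
Expanding and collecting terms gives g(t) = -4t^3 - (3/2)t^2 - 4t + 2.
Check: g(10) = -4188. ✓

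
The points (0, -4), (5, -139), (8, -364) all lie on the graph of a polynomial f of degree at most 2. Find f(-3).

Write f(s) = as^2 + bs + c. Substituting each data point gives a linear system:
  c = -4
  25a + 5b + c = -139
  64a + 8b + c = -364
Solving the system yields a = -6, b = 3, c = -4.
So f(s) = -6s² + 3s - 4.
Then f(-3) = -67.

-67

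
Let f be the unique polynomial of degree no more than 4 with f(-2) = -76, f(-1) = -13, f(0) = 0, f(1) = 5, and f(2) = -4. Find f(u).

f(u) = -2u^4 + 3u^3 - 2u^2 + 6u

Write f(u) = au^4 + bu^3 + cu^2 + du + e. Substituting each data point gives a linear system:
  16a - 8b + 4c - 2d + e = -76
  a - b + c - d + e = -13
  e = 0
  a + b + c + d + e = 5
  16a + 8b + 4c + 2d + e = -4
Solving the system yields a = -2, b = 3, c = -2, d = 6, e = 0.
So f(u) = -2u^4 + 3u^3 - 2u^2 + 6u.
Check: f(1) = 5. ✓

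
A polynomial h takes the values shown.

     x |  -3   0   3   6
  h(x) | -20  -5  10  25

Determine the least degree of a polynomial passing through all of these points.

1

Forward differences of the values at x = -3, 0, 3, 6:
  h  : -20  -5  10  25
  Δ  : 15  15  15
  Δ^2: 0  0
  Δ^3: 0
The first differences are constant (15) and nonzero, while all higher differences vanish, so the minimal degree is 1.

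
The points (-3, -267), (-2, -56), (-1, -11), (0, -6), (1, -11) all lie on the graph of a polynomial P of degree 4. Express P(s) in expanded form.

P(s) = -4s^4 - 3s^3 - s^2 + 3s - 6

Write P(s) = as^4 + bs^3 + cs^2 + ds + e. Substituting each data point gives a linear system:
  81a - 27b + 9c - 3d + e = -267
  16a - 8b + 4c - 2d + e = -56
  a - b + c - d + e = -11
  e = -6
  a + b + c + d + e = -11
Solving the system yields a = -4, b = -3, c = -1, d = 3, e = -6.
So P(s) = -4s⁴ - 3s³ - s² + 3s - 6.
Check: P(0) = -6. ✓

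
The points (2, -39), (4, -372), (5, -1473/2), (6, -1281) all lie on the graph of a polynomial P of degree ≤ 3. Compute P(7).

Write P(u) = au^3 + bu^2 + cu + d. Substituting each data point gives a linear system:
  8a + 4b + 2c + d = -39
  64a + 16b + 4c + d = -372
  125a + 25b + 5c + d = -1473/2
  216a + 36b + 6c + d = -1281
Solving the system yields a = -6, b = 0, c = 3/2, d = 6.
So P(u) = -6u³ + (3/2)u + 6.
Then P(7) = -4083/2.

-4083/2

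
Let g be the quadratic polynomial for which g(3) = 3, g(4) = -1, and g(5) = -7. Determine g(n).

g(n) = -n^2 + 3n + 3

Write g(n) = an^2 + bn + c. Substituting each data point gives a linear system:
  9a + 3b + c = 3
  16a + 4b + c = -1
  25a + 5b + c = -7
Solving the system yields a = -1, b = 3, c = 3.
So g(n) = -n² + 3n + 3.
Check: g(4) = -1. ✓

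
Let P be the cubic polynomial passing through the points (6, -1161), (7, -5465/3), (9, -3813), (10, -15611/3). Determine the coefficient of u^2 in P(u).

-5/3

Write P(u) = au^3 + bu^2 + cu + d. Substituting each data point gives a linear system:
  216a + 36b + 6c + d = -1161
  343a + 49b + 7c + d = -5465/3
  729a + 81b + 9c + d = -3813
  1000a + 100b + 10c + d = -15611/3
Solving the system yields a = -5, b = -5/3, c = -4, d = 3.
So P(u) = -5u^3 - (5/3)u^2 - 4u + 3.
The coefficient of u^2 is -5/3.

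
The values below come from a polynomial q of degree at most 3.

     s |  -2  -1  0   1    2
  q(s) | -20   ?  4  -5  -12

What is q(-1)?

The 4 known points determine the degree-3 polynomial uniquely.
Write q(s) = as^3 + bs^2 + cs + d. Substituting each data point gives a linear system:
  -8a + 4b - 2c + d = -20
  d = 4
  a + b + c + d = -5
  8a + 4b + 2c + d = -12
Solving the system yields a = 2, b = -5, c = -6, d = 4.
So q(s) = 2s^3 - 5s^2 - 6s + 4.
Then q(-1) = 3.

3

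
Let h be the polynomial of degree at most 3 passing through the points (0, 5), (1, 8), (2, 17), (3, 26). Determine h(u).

Write h(u) = au^3 + bu^2 + cu + d. Substituting each data point gives a linear system:
  d = 5
  a + b + c + d = 8
  8a + 4b + 2c + d = 17
  27a + 9b + 3c + d = 26
Solving the system yields a = -1, b = 6, c = -2, d = 5.
So h(u) = -u³ + 6u² - 2u + 5.
Check: h(0) = 5. ✓

h(u) = -u^3 + 6u^2 - 2u + 5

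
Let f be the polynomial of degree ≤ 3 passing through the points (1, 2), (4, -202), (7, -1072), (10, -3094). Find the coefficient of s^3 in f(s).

Write f(s) = as^3 + bs^2 + cs + d. Substituting each data point gives a linear system:
  a + b + c + d = 2
  64a + 16b + 4c + d = -202
  343a + 49b + 7c + d = -1072
  1000a + 100b + 10c + d = -3094
Solving the system yields a = -3, b = -1, c = 0, d = 6.
So f(s) = -3s^3 - s^2 + 6.
The leading coefficient is -3.

-3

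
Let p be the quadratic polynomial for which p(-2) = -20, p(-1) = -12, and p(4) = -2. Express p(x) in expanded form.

p(x) = -x^2 + 5x - 6

Using the Lagrange interpolation formula with nodes -2, -1, 4:
  L_0(x) = (x + 1)(x - 4) / 6
  L_1(x) = (x + 2)(x - 4) / -5
  L_2(x) = (x + 2)(x + 1) / 30
Then p(x) = -20·L_0(x) - 12·L_1(x) - 2·L_2(x).
Expanding and collecting terms gives p(x) = -x^2 + 5x - 6.
Check: p(-1) = -12. ✓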